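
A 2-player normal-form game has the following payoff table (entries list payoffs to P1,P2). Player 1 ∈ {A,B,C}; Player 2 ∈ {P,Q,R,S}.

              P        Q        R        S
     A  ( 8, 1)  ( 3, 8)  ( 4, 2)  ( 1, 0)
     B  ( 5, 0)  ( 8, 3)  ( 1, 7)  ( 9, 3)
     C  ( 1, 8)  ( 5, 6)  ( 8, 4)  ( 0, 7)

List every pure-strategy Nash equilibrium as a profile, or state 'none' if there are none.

PSNE: ∅

(A,P): not NE [P2→Q gives 8>1]
(A,Q): not NE [P1→B gives 8>3]
(A,R): not NE [P1→C gives 8>4; P2→Q gives 8>2]
(A,S): not NE [P1→B gives 9>1; P2→Q gives 8>0]
(B,P): not NE [P1→A gives 8>5; P2→R gives 7>0]
(B,Q): not NE [P2→R gives 7>3]
(B,R): not NE [P1→C gives 8>1]
(B,S): not NE [P2→R gives 7>3]
(C,P): not NE [P1→A gives 8>1]
(C,Q): not NE [P1→B gives 8>5; P2→P gives 8>6]
(C,R): not NE [P2→P gives 8>4]
(C,S): not NE [P1→B gives 9>0; P2→P gives 8>7]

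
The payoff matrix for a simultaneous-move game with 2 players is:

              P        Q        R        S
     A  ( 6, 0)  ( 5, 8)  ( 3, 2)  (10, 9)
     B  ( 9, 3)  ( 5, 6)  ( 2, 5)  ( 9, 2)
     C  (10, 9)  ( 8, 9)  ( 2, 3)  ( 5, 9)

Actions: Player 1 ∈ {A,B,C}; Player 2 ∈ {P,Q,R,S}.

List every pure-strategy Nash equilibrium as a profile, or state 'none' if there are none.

(A,P): not NE [P1→C gives 10>6; P2→S gives 9>0]
(A,Q): not NE [P1→C gives 8>5; P2→S gives 9>8]
(A,R): not NE [P2→S gives 9>2]
(A,S): NE
(B,P): not NE [P1→C gives 10>9; P2→Q gives 6>3]
(B,Q): not NE [P1→C gives 8>5]
(B,R): not NE [P1→A gives 3>2; P2→Q gives 6>5]
(B,S): not NE [P1→A gives 10>9; P2→Q gives 6>2]
(C,P): NE
(C,Q): NE
(C,R): not NE [P1→A gives 3>2; P2→S gives 9>3]
(C,S): not NE [P1→A gives 10>5]

NE set: (A,S), (C,P), (C,Q)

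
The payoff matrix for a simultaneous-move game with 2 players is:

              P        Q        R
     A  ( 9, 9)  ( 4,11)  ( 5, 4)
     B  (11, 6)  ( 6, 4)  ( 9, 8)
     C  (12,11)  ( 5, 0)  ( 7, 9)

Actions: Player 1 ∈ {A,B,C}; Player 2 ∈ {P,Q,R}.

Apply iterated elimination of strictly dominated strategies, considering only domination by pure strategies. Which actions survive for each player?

Remaining: P1:{B,C} P2:{P,R}

P1 drop A (B beats it: P:11>9 Q:6>4 R:9>5)
P2 drop Q (P beats it: B:6>4 C:11>0)
P1→{B,C} P2→{P,R}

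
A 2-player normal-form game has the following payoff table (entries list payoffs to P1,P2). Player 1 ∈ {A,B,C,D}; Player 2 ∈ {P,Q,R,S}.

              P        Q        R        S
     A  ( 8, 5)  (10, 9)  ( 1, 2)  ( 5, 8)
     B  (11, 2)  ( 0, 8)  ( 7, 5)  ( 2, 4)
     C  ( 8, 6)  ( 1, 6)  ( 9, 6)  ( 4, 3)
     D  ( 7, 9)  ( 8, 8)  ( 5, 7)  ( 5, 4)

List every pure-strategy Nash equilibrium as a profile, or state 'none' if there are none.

NE set: (A,Q), (C,R)

(A,P): not NE [P1→B gives 11>8; P2→Q gives 9>5]
(A,Q): NE
(A,R): not NE [P1→C gives 9>1; P2→Q gives 9>2]
(A,S): not NE [P2→Q gives 9>8]
(B,P): not NE [P2→Q gives 8>2]
(B,Q): not NE [P1→A gives 10>0]
(B,R): not NE [P1→C gives 9>7; P2→Q gives 8>5]
(B,S): not NE [P1→D gives 5>2; P2→Q gives 8>4]
(C,P): not NE [P1→B gives 11>8]
(C,Q): not NE [P1→A gives 10>1]
(C,R): NE
(C,S): not NE [P1→D gives 5>4; P2→R gives 6>3]
(D,P): not NE [P1→B gives 11>7]
(D,Q): not NE [P1→A gives 10>8; P2→P gives 9>8]
(D,R): not NE [P1→C gives 9>5; P2→P gives 9>7]
(D,S): not NE [P2→P gives 9>4]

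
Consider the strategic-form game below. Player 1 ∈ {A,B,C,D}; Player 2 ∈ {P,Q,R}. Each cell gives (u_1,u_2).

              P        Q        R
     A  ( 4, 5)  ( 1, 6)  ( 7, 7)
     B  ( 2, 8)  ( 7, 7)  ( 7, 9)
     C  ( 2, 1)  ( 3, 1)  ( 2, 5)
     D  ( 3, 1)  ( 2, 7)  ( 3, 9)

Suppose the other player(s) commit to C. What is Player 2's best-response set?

u_2(P vs C) = 1
u_2(Q vs C) = 1
u_2(R vs C) = 5
max payoff 5 at {R}

BR_2 = {R}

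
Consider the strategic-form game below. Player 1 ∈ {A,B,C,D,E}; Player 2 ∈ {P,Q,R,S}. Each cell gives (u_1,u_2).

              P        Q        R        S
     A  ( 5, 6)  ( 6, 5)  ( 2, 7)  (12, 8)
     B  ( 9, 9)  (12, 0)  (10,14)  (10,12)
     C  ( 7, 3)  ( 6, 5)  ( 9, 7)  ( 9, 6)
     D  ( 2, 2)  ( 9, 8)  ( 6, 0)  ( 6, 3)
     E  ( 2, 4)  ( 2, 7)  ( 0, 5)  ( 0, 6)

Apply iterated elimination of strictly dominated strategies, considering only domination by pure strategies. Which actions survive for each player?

P1 drop C (B beats it: P:9>7 Q:12>6 R:10>9 S:10>9)
P1 drop D (B beats it: P:9>2 Q:12>9 R:10>6 S:10>6)
P1 drop E (A beats it: P:5>2 Q:6>2 R:2>0 S:12>0)
P2 drop P (R beats it: A:7>6 B:14>9)
P2 drop Q (R beats it: A:7>5 B:14>0)
P1→{A,B} P2→{R,S}

Remaining: P1:{A,B} P2:{R,S}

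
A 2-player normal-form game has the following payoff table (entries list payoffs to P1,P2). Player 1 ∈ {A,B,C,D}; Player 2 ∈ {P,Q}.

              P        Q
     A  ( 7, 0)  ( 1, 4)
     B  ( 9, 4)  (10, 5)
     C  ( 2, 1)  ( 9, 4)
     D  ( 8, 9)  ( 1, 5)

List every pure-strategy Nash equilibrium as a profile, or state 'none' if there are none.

(A,P): not NE [P1→B gives 9>7; P2→Q gives 4>0]
(A,Q): not NE [P1→B gives 10>1]
(B,P): not NE [P2→Q gives 5>4]
(B,Q): NE
(C,P): not NE [P1→B gives 9>2; P2→Q gives 4>1]
(C,Q): not NE [P1→B gives 10>9]
(D,P): not NE [P1→B gives 9>8]
(D,Q): not NE [P1→B gives 10>1; P2→P gives 9>5]

PSNE = {(B,Q)}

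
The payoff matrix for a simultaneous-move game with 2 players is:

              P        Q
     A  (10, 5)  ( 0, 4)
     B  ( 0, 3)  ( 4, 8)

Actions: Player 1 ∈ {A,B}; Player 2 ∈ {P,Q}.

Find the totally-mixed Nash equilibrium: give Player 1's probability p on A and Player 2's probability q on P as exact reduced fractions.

P1 mixes 5/6 on A; P2 mixes 2/7 on P

P1 indiff ⇒ q·10+(1-q)·0 = q·0+(1-q)·4 ⇒ q(10) = (1-q)(4) ⇒ q = 2/7
P2 indiff ⇒ p·5+(1-p)·3 = p·4+(1-p)·8 ⇒ p(1) = (1-p)(5) ⇒ p = 5/6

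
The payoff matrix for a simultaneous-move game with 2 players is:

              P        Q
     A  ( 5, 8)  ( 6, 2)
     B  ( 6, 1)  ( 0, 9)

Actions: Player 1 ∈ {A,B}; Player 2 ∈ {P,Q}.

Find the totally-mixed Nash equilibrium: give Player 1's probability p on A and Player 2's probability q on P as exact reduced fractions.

p=4/7, q=6/7

P1 indiff ⇒ q·5+(1-q)·6 = q·6+(1-q)·0 ⇒ q(-1) = (1-q)(-6) ⇒ q = 6/7
P2 indiff ⇒ p·8+(1-p)·1 = p·2+(1-p)·9 ⇒ p(6) = (1-p)(8) ⇒ p = 4/7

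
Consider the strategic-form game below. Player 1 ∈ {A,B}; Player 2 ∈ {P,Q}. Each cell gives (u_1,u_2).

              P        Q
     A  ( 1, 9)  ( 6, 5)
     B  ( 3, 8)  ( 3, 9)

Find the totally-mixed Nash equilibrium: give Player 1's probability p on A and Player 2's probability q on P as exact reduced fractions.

P1 mixes 1/5 on A; P2 mixes 3/5 on P

P1 indiff ⇒ q·1+(1-q)·6 = q·3+(1-q)·3 ⇒ q(-2) = (1-q)(-3) ⇒ q = 3/5
P2 indiff ⇒ p·9+(1-p)·8 = p·5+(1-p)·9 ⇒ p(4) = (1-p)(1) ⇒ p = 1/5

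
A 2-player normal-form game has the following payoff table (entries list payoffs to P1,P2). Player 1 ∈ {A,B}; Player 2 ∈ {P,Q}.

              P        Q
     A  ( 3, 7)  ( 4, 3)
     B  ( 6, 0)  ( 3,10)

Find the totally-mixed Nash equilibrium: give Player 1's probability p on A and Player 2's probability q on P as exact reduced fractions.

p=5/7, q=1/4

P1 indiff ⇒ q·3+(1-q)·4 = q·6+(1-q)·3 ⇒ q(-3) = (1-q)(-1) ⇒ q = 1/4
P2 indiff ⇒ p·7+(1-p)·0 = p·3+(1-p)·10 ⇒ p(4) = (1-p)(10) ⇒ p = 5/7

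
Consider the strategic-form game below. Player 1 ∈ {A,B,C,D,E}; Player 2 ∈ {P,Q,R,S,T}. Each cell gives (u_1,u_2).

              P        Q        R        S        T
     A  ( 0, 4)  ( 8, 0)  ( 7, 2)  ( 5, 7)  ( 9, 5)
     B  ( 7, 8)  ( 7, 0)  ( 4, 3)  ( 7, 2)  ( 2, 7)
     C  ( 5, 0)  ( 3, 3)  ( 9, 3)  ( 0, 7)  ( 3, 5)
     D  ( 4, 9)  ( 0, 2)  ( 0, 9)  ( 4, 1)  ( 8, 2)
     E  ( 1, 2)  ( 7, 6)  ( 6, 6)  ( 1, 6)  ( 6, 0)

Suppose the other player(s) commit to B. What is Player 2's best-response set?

BR_2 = {P}

u_2(P vs B) = 8
u_2(Q vs B) = 0
u_2(R vs B) = 3
u_2(S vs B) = 2
u_2(T vs B) = 7
max payoff 8 at {P}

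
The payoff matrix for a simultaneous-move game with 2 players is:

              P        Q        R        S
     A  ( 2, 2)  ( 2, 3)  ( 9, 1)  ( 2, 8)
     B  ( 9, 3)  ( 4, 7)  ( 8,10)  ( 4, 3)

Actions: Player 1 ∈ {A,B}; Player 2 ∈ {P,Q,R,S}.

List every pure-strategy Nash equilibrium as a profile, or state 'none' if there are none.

(A,P): not NE [P1→B gives 9>2; P2→S gives 8>2]
(A,Q): not NE [P1→B gives 4>2; P2→S gives 8>3]
(A,R): not NE [P2→S gives 8>1]
(A,S): not NE [P1→B gives 4>2]
(B,P): not NE [P2→R gives 10>3]
(B,Q): not NE [P2→R gives 10>7]
(B,R): not NE [P1→A gives 9>8]
(B,S): not NE [P2→R gives 10>3]

No pure NE.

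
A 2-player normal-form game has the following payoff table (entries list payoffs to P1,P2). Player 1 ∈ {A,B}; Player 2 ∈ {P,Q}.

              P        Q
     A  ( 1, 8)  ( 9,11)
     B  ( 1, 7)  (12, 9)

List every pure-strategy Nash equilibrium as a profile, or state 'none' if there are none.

(A,P): not NE [P2→Q gives 11>8]
(A,Q): not NE [P1→B gives 12>9]
(B,P): not NE [P2→Q gives 9>7]
(B,Q): NE

Nash profiles: (B,Q)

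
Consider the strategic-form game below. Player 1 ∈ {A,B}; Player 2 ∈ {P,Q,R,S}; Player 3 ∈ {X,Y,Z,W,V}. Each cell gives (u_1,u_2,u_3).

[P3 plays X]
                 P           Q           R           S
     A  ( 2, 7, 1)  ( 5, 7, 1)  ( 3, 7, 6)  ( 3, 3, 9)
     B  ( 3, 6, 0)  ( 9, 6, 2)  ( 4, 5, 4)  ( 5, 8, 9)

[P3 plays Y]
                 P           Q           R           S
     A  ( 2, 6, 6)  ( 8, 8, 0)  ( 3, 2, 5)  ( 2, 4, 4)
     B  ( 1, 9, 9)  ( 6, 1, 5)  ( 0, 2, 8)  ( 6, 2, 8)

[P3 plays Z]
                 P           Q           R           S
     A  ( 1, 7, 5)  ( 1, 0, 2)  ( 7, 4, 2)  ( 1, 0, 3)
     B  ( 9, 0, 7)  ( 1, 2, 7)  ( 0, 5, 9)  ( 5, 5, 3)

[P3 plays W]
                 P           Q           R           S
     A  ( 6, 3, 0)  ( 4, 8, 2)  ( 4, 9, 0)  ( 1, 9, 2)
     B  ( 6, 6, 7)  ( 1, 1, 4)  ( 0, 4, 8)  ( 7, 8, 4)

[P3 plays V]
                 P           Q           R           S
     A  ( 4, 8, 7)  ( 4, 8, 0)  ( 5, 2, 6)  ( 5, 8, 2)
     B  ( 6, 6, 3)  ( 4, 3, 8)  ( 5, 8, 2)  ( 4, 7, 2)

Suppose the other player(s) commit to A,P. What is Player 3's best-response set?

u_3(X vs A,P) = 1
u_3(Y vs A,P) = 6
u_3(Z vs A,P) = 5
u_3(W vs A,P) = 0
u_3(V vs A,P) = 7
max payoff 7 at {V}

P3 best: {V}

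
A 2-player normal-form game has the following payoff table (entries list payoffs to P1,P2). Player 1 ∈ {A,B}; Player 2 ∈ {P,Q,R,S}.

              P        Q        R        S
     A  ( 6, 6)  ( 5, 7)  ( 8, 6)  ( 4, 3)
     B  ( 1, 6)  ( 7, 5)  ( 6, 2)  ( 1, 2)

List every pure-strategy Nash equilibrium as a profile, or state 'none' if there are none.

(A,P): not NE [P2→Q gives 7>6]
(A,Q): not NE [P1→B gives 7>5]
(A,R): not NE [P2→Q gives 7>6]
(A,S): not NE [P2→Q gives 7>3]
(B,P): not NE [P1→A gives 6>1]
(B,Q): not NE [P2→P gives 6>5]
(B,R): not NE [P1→A gives 8>6; P2→P gives 6>2]
(B,S): not NE [P1→A gives 4>1; P2→P gives 6>2]

Equilibria: none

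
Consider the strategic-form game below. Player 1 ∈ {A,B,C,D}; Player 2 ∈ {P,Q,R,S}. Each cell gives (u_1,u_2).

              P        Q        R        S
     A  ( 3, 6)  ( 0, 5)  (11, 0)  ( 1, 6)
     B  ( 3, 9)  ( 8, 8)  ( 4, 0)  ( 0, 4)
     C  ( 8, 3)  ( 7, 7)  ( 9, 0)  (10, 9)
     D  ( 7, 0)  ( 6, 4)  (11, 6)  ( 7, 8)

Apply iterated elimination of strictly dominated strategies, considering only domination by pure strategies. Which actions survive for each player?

P2 drop R (S beats it: A:6>0 B:4>0 C:9>0 D:8>6)
P1 drop A (C beats it: P:8>3 Q:7>0 S:10>1)
P1 drop D (C beats it: P:8>7 Q:7>6 S:10>7)
P1→{B,C} P2→{P,Q,S}

Remaining: P1:{B,C} P2:{P,Q,S}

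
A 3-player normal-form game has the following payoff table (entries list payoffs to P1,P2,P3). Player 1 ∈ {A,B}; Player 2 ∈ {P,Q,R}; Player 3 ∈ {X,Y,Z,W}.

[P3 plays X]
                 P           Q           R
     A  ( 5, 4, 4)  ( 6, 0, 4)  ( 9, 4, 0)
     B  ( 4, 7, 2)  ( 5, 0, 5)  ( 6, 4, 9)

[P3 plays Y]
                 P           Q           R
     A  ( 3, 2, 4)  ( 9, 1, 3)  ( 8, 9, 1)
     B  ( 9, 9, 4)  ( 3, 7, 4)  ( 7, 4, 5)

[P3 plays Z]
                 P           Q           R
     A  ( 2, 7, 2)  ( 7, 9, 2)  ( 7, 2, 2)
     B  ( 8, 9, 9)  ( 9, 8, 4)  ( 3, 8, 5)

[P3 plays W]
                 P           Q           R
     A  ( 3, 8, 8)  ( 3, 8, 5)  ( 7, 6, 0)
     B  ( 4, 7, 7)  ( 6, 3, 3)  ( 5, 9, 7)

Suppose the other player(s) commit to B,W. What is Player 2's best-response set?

argmax u_2 = {R}

u_2(P vs B,W) = 7
u_2(Q vs B,W) = 3
u_2(R vs B,W) = 9
max payoff 9 at {R}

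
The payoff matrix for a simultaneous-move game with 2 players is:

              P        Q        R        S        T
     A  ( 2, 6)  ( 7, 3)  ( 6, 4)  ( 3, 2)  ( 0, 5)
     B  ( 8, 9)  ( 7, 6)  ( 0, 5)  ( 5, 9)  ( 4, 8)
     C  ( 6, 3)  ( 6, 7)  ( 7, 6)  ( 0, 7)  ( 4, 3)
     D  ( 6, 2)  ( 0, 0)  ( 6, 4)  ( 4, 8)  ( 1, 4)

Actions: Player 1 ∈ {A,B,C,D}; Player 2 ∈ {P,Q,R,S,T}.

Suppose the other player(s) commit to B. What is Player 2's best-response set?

BR_2 = {P,S}

u_2(P vs B) = 9
u_2(Q vs B) = 6
u_2(R vs B) = 5
u_2(S vs B) = 9
u_2(T vs B) = 8
max payoff 9 at {P,S}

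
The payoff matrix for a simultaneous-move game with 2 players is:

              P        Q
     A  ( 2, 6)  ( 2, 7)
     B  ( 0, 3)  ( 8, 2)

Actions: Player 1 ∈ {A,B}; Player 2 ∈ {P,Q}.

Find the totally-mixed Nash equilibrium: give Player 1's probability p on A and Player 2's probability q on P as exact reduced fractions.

P1 indiff ⇒ q·2+(1-q)·2 = q·0+(1-q)·8 ⇒ q(2) = (1-q)(6) ⇒ q = 3/4
P2 indiff ⇒ p·6+(1-p)·3 = p·7+(1-p)·2 ⇒ p(-1) = (1-p)(-1) ⇒ p = 1/2

(p,q) = (1/2, 3/4)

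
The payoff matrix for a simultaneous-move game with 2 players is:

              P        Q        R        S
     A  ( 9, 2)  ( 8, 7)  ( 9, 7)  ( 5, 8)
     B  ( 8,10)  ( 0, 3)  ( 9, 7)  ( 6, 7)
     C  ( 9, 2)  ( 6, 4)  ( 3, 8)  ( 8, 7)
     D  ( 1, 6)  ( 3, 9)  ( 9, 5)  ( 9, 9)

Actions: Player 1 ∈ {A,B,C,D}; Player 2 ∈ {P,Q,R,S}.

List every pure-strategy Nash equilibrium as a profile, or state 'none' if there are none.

(A,P): not NE [P2→S gives 8>2]
(A,Q): not NE [P2→S gives 8>7]
(A,R): not NE [P2→S gives 8>7]
(A,S): not NE [P1→D gives 9>5]
(B,P): not NE [P1→C gives 9>8]
(B,Q): not NE [P1→A gives 8>0; P2→P gives 10>3]
(B,R): not NE [P2→P gives 10>7]
(B,S): not NE [P1→D gives 9>6; P2→P gives 10>7]
(C,P): not NE [P2→R gives 8>2]
(C,Q): not NE [P1→A gives 8>6; P2→R gives 8>4]
(C,R): not NE [P1→D gives 9>3]
(C,S): not NE [P1→D gives 9>8; P2→R gives 8>7]
(D,P): not NE [P1→C gives 9>1; P2→S gives 9>6]
(D,Q): not NE [P1→A gives 8>3]
(D,R): not NE [P2→S gives 9>5]
(D,S): NE

NE set: (D,S)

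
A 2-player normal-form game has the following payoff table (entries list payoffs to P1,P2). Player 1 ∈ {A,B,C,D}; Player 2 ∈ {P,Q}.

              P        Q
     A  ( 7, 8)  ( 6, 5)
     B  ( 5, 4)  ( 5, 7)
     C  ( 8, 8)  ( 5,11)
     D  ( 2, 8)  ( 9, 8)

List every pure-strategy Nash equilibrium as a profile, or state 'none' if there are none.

NE set: (D,Q)

(A,P): not NE [P1→C gives 8>7]
(A,Q): not NE [P1→D gives 9>6; P2→P gives 8>5]
(B,P): not NE [P1→C gives 8>5; P2→Q gives 7>4]
(B,Q): not NE [P1→D gives 9>5]
(C,P): not NE [P2→Q gives 11>8]
(C,Q): not NE [P1→D gives 9>5]
(D,P): not NE [P1→C gives 8>2]
(D,Q): NE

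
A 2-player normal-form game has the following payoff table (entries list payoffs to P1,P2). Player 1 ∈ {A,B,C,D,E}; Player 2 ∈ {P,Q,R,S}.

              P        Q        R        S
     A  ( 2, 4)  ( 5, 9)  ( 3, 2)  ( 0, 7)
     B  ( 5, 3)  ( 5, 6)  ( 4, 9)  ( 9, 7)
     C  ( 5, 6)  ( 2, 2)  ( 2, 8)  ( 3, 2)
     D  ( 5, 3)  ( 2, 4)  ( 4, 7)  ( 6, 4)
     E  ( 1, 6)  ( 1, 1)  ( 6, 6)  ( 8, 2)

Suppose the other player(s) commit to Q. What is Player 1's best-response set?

BR_1 = {A,B}

u_1(A vs Q) = 5
u_1(B vs Q) = 5
u_1(C vs Q) = 2
u_1(D vs Q) = 2
u_1(E vs Q) = 1
max payoff 5 at {A,B}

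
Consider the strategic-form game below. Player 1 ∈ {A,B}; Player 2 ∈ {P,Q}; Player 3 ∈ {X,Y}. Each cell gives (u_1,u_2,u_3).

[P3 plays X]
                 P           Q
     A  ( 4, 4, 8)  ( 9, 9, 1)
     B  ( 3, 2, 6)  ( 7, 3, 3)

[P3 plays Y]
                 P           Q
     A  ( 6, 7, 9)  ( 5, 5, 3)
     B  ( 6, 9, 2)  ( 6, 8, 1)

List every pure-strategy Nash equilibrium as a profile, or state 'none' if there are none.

NE set: (A,P,Y)

(A,P,X): not NE [P2→Q gives 9>4; P3→Y gives 9>8]
(A,P,Y): NE
(A,Q,X): not NE [P3→Y gives 3>1]
(A,Q,Y): not NE [P1→B gives 6>5; P2→P gives 7>5]
(B,P,X): not NE [P1→A gives 4>3; P2→Q gives 3>2]
(B,P,Y): not NE [P3→X gives 6>2]
(B,Q,X): not NE [P1→A gives 9>7]
(B,Q,Y): not NE [P2→P gives 9>8; P3→X gives 3>1]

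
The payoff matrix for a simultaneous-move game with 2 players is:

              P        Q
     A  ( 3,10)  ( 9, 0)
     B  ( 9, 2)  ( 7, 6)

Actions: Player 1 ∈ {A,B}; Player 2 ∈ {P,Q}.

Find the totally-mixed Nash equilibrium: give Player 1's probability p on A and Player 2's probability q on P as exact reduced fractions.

P1 indiff ⇒ q·3+(1-q)·9 = q·9+(1-q)·7 ⇒ q(-6) = (1-q)(-2) ⇒ q = 1/4
P2 indiff ⇒ p·10+(1-p)·2 = p·0+(1-p)·6 ⇒ p(10) = (1-p)(4) ⇒ p = 2/7

(p,q) = (2/7, 1/4)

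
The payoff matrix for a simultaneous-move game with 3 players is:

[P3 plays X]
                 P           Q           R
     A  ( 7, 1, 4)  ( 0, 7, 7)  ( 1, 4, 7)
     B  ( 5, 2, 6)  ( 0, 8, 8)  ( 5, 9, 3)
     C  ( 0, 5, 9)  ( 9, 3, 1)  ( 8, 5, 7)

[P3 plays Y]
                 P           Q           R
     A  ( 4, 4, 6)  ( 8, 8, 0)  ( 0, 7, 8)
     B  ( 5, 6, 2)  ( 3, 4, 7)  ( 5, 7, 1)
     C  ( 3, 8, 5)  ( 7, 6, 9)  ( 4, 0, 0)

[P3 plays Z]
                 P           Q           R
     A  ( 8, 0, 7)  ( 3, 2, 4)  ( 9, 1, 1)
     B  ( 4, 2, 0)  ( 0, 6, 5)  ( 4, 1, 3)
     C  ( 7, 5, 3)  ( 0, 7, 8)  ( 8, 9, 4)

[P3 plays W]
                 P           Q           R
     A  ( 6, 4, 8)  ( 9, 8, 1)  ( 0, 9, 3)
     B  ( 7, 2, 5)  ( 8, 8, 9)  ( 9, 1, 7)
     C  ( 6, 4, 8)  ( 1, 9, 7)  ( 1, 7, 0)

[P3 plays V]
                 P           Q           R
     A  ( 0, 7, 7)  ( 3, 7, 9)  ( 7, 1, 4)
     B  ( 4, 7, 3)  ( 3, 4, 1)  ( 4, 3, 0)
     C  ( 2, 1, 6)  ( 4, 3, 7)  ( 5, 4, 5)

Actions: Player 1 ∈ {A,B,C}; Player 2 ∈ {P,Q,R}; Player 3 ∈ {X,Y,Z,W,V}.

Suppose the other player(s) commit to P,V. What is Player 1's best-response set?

u_1(A vs P,V) = 0
u_1(B vs P,V) = 4
u_1(C vs P,V) = 2
max payoff 4 at {B}

BR_1 = {B}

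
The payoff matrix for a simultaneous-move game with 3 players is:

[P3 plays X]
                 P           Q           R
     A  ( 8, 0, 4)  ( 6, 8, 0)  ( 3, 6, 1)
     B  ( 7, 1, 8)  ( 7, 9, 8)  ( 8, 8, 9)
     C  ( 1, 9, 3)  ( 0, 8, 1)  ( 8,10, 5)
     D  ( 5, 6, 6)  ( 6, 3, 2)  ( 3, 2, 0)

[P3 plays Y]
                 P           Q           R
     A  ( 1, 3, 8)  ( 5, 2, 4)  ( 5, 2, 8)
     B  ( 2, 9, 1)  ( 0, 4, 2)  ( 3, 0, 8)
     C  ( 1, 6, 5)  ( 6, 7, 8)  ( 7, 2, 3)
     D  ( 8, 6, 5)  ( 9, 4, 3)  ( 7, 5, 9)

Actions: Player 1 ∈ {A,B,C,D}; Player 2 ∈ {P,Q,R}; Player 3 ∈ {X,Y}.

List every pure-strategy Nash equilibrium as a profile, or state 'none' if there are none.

(A,P,X): not NE [P2→Q gives 8>0; P3→Y gives 8>4]
(A,P,Y): not NE [P1→D gives 8>1]
(A,Q,X): not NE [P1→B gives 7>6; P3→Y gives 4>0]
(A,Q,Y): not NE [P1→D gives 9>5; P2→P gives 3>2]
(A,R,X): not NE [P1→C gives 8>3; P2→Q gives 8>6; P3→Y gives 8>1]
(A,R,Y): not NE [P1→D gives 7>5; P2→P gives 3>2]
(B,P,X): not NE [P1→A gives 8>7; P2→Q gives 9>1]
(B,P,Y): not NE [P1→D gives 8>2; P3→X gives 8>1]
(B,Q,X): NE
(B,Q,Y): not NE [P1→D gives 9>0; P2→P gives 9>4; P3→X gives 8>2]
(B,R,X): not NE [P2→Q gives 9>8]
(B,R,Y): not NE [P1→D gives 7>3; P2→P gives 9>0; P3→X gives 9>8]
(C,P,X): not NE [P1→A gives 8>1; P2→R gives 10>9; P3→Y gives 5>3]
(C,P,Y): not NE [P1→D gives 8>1; P2→Q gives 7>6]
(C,Q,X): not NE [P1→B gives 7>0; P2→R gives 10>8; P3→Y gives 8>1]
(C,Q,Y): not NE [P1→D gives 9>6]
(C,R,X): NE
(C,R,Y): not NE [P2→Q gives 7>2; P3→X gives 5>3]
(D,P,X): not NE [P1→A gives 8>5]
(D,P,Y): not NE [P3→X gives 6>5]
(D,Q,X): not NE [P1→B gives 7>6; P2→P gives 6>3; P3→Y gives 3>2]
(D,Q,Y): not NE [P2→P gives 6>4]
(D,R,X): not NE [P1→C gives 8>3; P2→P gives 6>2; P3→Y gives 9>0]
(D,R,Y): not NE [P2→P gives 6>5]

PSNE = {(B,Q,X), (C,R,X)}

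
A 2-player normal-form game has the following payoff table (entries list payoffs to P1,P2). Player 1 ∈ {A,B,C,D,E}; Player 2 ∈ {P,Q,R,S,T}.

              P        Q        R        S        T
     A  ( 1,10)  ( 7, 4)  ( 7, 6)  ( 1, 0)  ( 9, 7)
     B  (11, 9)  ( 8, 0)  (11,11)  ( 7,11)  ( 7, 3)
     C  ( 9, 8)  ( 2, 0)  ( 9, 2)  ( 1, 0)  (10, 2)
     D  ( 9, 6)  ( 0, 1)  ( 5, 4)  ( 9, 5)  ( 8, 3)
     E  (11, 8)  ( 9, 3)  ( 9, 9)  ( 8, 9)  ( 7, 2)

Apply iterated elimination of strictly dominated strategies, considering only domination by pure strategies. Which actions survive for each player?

Remaining: P1:{B,D,E} P2:{P,R,S}

P2 drop Q (P beats it: A:10>4 B:9>0 C:8>0 D:6>1 E:8>3)
P2 drop T (P beats it: A:10>7 B:9>3 C:8>2 D:6>3 E:8>2)
P1 drop A (B beats it: P:11>1 R:11>7 S:7>1)
P1 drop C (B beats it: P:11>9 R:11>9 S:7>1)
P1→{B,D,E} P2→{P,R,S}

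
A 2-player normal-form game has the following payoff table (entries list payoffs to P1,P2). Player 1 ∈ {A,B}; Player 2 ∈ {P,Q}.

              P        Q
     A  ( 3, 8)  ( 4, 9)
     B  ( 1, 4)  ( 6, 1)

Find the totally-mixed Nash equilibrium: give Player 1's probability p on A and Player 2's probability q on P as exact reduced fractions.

p=3/4, q=1/2

P1 indiff ⇒ q·3+(1-q)·4 = q·1+(1-q)·6 ⇒ q(2) = (1-q)(2) ⇒ q = 1/2
P2 indiff ⇒ p·8+(1-p)·4 = p·9+(1-p)·1 ⇒ p(-1) = (1-p)(-3) ⇒ p = 3/4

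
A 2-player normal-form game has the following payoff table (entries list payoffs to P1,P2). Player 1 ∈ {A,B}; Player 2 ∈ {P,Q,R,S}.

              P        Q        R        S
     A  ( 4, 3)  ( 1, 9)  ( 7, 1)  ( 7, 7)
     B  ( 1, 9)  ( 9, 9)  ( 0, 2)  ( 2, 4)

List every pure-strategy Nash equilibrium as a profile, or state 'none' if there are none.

NE set: (B,Q)

(A,P): not NE [P2→Q gives 9>3]
(A,Q): not NE [P1→B gives 9>1]
(A,R): not NE [P2→Q gives 9>1]
(A,S): not NE [P2→Q gives 9>7]
(B,P): not NE [P1→A gives 4>1]
(B,Q): NE
(B,R): not NE [P1→A gives 7>0; P2→Q gives 9>2]
(B,S): not NE [P1→A gives 7>2; P2→Q gives 9>4]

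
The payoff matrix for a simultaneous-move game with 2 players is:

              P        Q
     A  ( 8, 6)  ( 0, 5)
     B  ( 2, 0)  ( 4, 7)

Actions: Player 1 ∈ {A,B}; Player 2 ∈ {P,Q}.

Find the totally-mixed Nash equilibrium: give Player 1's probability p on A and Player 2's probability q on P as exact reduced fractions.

P1 indiff ⇒ q·8+(1-q)·0 = q·2+(1-q)·4 ⇒ q(6) = (1-q)(4) ⇒ q = 2/5
P2 indiff ⇒ p·6+(1-p)·0 = p·5+(1-p)·7 ⇒ p(1) = (1-p)(7) ⇒ p = 7/8

P1 mixes 7/8 on A; P2 mixes 2/5 on P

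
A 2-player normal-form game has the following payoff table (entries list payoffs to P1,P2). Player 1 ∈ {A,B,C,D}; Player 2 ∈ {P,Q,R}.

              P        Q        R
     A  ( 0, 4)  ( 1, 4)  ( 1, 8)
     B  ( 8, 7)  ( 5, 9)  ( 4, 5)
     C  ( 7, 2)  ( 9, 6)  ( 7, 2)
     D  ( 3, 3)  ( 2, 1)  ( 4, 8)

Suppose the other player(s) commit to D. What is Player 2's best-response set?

argmax u_2 = {R}

u_2(P vs D) = 3
u_2(Q vs D) = 1
u_2(R vs D) = 8
max payoff 8 at {R}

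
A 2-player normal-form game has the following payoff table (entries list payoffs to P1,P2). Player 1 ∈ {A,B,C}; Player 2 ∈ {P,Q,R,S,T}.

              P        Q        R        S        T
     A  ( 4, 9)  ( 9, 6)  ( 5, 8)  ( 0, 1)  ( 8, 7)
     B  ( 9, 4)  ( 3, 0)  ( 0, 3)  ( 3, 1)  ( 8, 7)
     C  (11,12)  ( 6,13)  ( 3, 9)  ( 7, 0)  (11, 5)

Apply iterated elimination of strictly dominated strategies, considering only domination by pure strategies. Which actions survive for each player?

P1 drop B (C beats it: P:11>9 Q:6>3 R:3>0 S:7>3 T:11>8)
P2 drop R (P beats it: A:9>8 C:12>9)
P2 drop S (P beats it: A:9>1 C:12>0)
P2 drop T (P beats it: A:9>7 C:12>5)
P1→{A,C} P2→{P,Q}

Remaining: P1:{A,C} P2:{P,Q}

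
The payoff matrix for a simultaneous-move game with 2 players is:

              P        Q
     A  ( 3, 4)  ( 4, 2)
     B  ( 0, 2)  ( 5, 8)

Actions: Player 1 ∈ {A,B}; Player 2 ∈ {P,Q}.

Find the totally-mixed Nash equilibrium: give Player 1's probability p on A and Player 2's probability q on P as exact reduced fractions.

P1 indiff ⇒ q·3+(1-q)·4 = q·0+(1-q)·5 ⇒ q(3) = (1-q)(1) ⇒ q = 1/4
P2 indiff ⇒ p·4+(1-p)·2 = p·2+(1-p)·8 ⇒ p(2) = (1-p)(6) ⇒ p = 3/4

p=3/4, q=1/4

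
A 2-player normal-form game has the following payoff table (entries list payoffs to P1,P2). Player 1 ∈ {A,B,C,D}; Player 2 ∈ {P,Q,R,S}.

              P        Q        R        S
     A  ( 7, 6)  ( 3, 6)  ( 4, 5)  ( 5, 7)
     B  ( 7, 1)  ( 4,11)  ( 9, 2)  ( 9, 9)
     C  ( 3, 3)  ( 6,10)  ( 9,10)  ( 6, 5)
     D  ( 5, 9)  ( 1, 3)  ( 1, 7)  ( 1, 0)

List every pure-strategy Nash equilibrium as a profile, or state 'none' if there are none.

PSNE = {(C,Q), (C,R)}

(A,P): not NE [P2→S gives 7>6]
(A,Q): not NE [P1→C gives 6>3; P2→S gives 7>6]
(A,R): not NE [P1→C gives 9>4; P2→S gives 7>5]
(A,S): not NE [P1→B gives 9>5]
(B,P): not NE [P2→Q gives 11>1]
(B,Q): not NE [P1→C gives 6>4]
(B,R): not NE [P2→Q gives 11>2]
(B,S): not NE [P2→Q gives 11>9]
(C,P): not NE [P1→B gives 7>3; P2→R gives 10>3]
(C,Q): NE
(C,R): NE
(C,S): not NE [P1→B gives 9>6; P2→R gives 10>5]
(D,P): not NE [P1→B gives 7>5]
(D,Q): not NE [P1→C gives 6>1; P2→P gives 9>3]
(D,R): not NE [P1→C gives 9>1; P2→P gives 9>7]
(D,S): not NE [P1→B gives 9>1; P2→P gives 9>0]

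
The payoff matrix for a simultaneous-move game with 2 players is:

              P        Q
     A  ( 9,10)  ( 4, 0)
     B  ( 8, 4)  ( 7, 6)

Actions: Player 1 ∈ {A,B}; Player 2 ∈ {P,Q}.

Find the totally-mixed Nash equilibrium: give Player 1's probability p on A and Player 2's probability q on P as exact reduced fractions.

p=1/6, q=3/4

P1 indiff ⇒ q·9+(1-q)·4 = q·8+(1-q)·7 ⇒ q(1) = (1-q)(3) ⇒ q = 3/4
P2 indiff ⇒ p·10+(1-p)·4 = p·0+(1-p)·6 ⇒ p(10) = (1-p)(2) ⇒ p = 1/6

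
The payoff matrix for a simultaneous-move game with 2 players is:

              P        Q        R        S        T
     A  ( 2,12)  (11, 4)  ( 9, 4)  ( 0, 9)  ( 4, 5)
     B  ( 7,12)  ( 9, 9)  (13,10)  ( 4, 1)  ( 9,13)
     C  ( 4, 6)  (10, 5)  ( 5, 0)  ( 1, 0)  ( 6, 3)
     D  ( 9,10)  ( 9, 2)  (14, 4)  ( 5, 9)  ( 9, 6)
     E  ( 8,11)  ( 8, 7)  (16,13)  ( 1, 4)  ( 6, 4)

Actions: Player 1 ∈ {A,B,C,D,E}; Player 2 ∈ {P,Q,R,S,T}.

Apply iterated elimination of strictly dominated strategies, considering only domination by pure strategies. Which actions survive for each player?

Remaining: P1:{B,D,E} P2:{P,R,T}

P2 drop Q (P beats it: A:12>4 B:12>9 C:6>5 D:10>2 E:11>7)
P1 drop A (B beats it: P:7>2 R:13>9 S:4>0 T:9>4)
P1 drop C (B beats it: P:7>4 R:13>5 S:4>1 T:9>6)
P2 drop S (P beats it: B:12>1 D:10>9 E:11>4)
P1→{B,D,E} P2→{P,R,T}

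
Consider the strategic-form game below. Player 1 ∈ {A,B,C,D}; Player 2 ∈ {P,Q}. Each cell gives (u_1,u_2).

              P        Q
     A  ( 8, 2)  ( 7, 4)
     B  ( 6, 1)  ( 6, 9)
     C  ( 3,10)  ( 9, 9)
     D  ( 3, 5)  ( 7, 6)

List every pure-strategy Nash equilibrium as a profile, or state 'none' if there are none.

No pure NE.

(A,P): not NE [P2→Q gives 4>2]
(A,Q): not NE [P1→C gives 9>7]
(B,P): not NE [P1→A gives 8>6; P2→Q gives 9>1]
(B,Q): not NE [P1→C gives 9>6]
(C,P): not NE [P1→A gives 8>3]
(C,Q): not NE [P2→P gives 10>9]
(D,P): not NE [P1→A gives 8>3; P2→Q gives 6>5]
(D,Q): not NE [P1→C gives 9>7]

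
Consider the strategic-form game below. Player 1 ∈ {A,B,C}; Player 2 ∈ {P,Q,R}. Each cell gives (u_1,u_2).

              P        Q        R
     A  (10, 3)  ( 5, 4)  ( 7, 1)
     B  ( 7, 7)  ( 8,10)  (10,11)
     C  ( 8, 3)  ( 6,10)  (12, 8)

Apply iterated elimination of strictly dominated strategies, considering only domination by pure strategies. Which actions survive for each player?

P2 drop P (Q beats it: A:4>3 B:10>7 C:10>3)
P1 drop A (B beats it: Q:8>5 R:10>7)
P1→{B,C} P2→{Q,R}

Survivors P1:{B,C} P2:{Q,R}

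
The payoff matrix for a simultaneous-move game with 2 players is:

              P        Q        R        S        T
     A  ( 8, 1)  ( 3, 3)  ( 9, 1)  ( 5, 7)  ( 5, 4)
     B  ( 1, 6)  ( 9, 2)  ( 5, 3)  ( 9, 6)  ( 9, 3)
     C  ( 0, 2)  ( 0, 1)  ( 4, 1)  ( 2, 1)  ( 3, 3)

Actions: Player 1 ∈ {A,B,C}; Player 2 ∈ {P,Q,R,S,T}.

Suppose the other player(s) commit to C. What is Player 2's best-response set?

P2 best: {T}

u_2(P vs C) = 2
u_2(Q vs C) = 1
u_2(R vs C) = 1
u_2(S vs C) = 1
u_2(T vs C) = 3
max payoff 3 at {T}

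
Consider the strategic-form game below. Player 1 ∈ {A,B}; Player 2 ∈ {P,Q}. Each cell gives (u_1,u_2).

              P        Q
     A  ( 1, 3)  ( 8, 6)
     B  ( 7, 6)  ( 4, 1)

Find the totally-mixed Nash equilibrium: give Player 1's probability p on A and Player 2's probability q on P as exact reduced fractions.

(p,q) = (5/8, 2/5)

P1 indiff ⇒ q·1+(1-q)·8 = q·7+(1-q)·4 ⇒ q(-6) = (1-q)(-4) ⇒ q = 2/5
P2 indiff ⇒ p·3+(1-p)·6 = p·6+(1-p)·1 ⇒ p(-3) = (1-p)(-5) ⇒ p = 5/8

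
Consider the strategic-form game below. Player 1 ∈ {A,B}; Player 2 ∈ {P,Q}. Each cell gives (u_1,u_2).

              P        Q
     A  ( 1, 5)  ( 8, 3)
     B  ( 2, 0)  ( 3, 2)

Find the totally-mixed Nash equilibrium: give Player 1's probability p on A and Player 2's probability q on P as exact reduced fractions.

P1 indiff ⇒ q·1+(1-q)·8 = q·2+(1-q)·3 ⇒ q(-1) = (1-q)(-5) ⇒ q = 5/6
P2 indiff ⇒ p·5+(1-p)·0 = p·3+(1-p)·2 ⇒ p(2) = (1-p)(2) ⇒ p = 1/2

P1 mixes 1/2 on A; P2 mixes 5/6 on P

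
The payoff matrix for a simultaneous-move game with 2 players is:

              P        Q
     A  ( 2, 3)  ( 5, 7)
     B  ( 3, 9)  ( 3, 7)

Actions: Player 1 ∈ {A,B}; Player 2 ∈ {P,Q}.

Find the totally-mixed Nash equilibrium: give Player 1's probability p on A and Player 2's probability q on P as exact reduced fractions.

P1 indiff ⇒ q·2+(1-q)·5 = q·3+(1-q)·3 ⇒ q(-1) = (1-q)(-2) ⇒ q = 2/3
P2 indiff ⇒ p·3+(1-p)·9 = p·7+(1-p)·7 ⇒ p(-4) = (1-p)(-2) ⇒ p = 1/3

P1 mixes 1/3 on A; P2 mixes 2/3 on P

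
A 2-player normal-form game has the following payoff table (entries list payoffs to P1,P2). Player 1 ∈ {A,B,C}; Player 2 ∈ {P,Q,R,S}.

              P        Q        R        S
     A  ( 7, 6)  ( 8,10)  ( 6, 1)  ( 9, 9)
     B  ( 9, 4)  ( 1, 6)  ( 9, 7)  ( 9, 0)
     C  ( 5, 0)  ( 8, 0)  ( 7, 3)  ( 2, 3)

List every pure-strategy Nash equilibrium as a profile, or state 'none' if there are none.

Nash profiles: (A,Q), (B,R)

(A,P): not NE [P1→B gives 9>7; P2→Q gives 10>6]
(A,Q): NE
(A,R): not NE [P1→B gives 9>6; P2→Q gives 10>1]
(A,S): not NE [P2→Q gives 10>9]
(B,P): not NE [P2→R gives 7>4]
(B,Q): not NE [P1→C gives 8>1; P2→R gives 7>6]
(B,R): NE
(B,S): not NE [P2→R gives 7>0]
(C,P): not NE [P1→B gives 9>5; P2→S gives 3>0]
(C,Q): not NE [P2→S gives 3>0]
(C,R): not NE [P1→B gives 9>7]
(C,S): not NE [P1→B gives 9>2]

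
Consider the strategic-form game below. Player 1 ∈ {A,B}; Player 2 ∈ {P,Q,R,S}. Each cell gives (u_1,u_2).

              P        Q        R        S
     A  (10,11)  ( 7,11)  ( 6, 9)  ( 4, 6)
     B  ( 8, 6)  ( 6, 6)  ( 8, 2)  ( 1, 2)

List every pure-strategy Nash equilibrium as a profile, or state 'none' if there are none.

(A,P): NE
(A,Q): NE
(A,R): not NE [P1→B gives 8>6; P2→Q gives 11>9]
(A,S): not NE [P2→Q gives 11>6]
(B,P): not NE [P1→A gives 10>8]
(B,Q): not NE [P1→A gives 7>6]
(B,R): not NE [P2→Q gives 6>2]
(B,S): not NE [P1→A gives 4>1; P2→Q gives 6>2]

Nash profiles: (A,P), (A,Q)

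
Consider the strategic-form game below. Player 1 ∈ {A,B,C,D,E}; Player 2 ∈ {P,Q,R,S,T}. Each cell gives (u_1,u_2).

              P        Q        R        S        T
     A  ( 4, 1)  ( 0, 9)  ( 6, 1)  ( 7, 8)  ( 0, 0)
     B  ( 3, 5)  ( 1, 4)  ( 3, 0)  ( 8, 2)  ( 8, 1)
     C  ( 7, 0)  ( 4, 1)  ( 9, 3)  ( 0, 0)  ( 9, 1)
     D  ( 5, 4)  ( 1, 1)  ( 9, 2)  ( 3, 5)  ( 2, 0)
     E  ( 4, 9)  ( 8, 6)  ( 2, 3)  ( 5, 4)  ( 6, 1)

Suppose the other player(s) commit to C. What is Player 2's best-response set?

BR_2 = {R}

u_2(P vs C) = 0
u_2(Q vs C) = 1
u_2(R vs C) = 3
u_2(S vs C) = 0
u_2(T vs C) = 1
max payoff 3 at {R}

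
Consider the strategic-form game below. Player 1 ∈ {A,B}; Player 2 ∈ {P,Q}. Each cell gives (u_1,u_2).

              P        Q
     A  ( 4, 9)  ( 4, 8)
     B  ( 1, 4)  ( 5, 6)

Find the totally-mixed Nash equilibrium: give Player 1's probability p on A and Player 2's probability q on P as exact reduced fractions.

p=2/3, q=1/4

P1 indiff ⇒ q·4+(1-q)·4 = q·1+(1-q)·5 ⇒ q(3) = (1-q)(1) ⇒ q = 1/4
P2 indiff ⇒ p·9+(1-p)·4 = p·8+(1-p)·6 ⇒ p(1) = (1-p)(2) ⇒ p = 2/3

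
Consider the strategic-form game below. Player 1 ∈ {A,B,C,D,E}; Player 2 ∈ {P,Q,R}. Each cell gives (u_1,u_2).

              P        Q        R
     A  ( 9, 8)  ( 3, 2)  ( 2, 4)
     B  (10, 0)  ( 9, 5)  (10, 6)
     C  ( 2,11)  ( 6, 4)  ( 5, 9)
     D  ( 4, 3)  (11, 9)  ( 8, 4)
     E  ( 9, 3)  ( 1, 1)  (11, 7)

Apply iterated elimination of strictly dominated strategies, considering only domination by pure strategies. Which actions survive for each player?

P1 drop A (B beats it: P:10>9 Q:9>3 R:10>2)
P1 drop C (B beats it: P:10>2 Q:9>6 R:10>5)
P2 drop P (R beats it: B:6>0 D:4>3 E:7>3)
P1→{B,D,E} P2→{Q,R}

Remaining: P1:{B,D,E} P2:{Q,R}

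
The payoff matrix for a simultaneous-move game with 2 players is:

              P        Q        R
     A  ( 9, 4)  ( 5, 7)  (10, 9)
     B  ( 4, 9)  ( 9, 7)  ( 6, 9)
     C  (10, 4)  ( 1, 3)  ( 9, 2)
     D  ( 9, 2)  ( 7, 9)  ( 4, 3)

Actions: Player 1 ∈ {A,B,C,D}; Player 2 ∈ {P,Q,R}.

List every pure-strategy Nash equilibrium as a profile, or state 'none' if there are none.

(A,P): not NE [P1→C gives 10>9; P2→R gives 9>4]
(A,Q): not NE [P1→B gives 9>5; P2→R gives 9>7]
(A,R): NE
(B,P): not NE [P1→C gives 10>4]
(B,Q): not NE [P2→R gives 9>7]
(B,R): not NE [P1→A gives 10>6]
(C,P): NE
(C,Q): not NE [P1→B gives 9>1; P2→P gives 4>3]
(C,R): not NE [P1→A gives 10>9; P2→P gives 4>2]
(D,P): not NE [P1→C gives 10>9; P2→Q gives 9>2]
(D,Q): not NE [P1→B gives 9>7]
(D,R): not NE [P1→A gives 10>4; P2→Q gives 9>3]

Nash profiles: (A,R), (C,P)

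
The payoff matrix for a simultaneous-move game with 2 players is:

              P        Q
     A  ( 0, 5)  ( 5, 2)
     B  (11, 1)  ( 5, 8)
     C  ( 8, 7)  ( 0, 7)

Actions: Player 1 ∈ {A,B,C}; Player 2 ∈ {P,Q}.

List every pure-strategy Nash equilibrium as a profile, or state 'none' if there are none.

NE set: (B,Q)

(A,P): not NE [P1→B gives 11>0]
(A,Q): not NE [P2→P gives 5>2]
(B,P): not NE [P2→Q gives 8>1]
(B,Q): NE
(C,P): not NE [P1→B gives 11>8]
(C,Q): not NE [P1→B gives 5>0]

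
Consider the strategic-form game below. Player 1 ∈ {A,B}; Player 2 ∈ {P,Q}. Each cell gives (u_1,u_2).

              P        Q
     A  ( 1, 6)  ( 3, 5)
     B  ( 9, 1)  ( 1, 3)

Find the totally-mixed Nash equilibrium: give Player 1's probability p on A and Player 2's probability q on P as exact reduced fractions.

P1 indiff ⇒ q·1+(1-q)·3 = q·9+(1-q)·1 ⇒ q(-8) = (1-q)(-2) ⇒ q = 1/5
P2 indiff ⇒ p·6+(1-p)·1 = p·5+(1-p)·3 ⇒ p(1) = (1-p)(2) ⇒ p = 2/3

p=2/3, q=1/5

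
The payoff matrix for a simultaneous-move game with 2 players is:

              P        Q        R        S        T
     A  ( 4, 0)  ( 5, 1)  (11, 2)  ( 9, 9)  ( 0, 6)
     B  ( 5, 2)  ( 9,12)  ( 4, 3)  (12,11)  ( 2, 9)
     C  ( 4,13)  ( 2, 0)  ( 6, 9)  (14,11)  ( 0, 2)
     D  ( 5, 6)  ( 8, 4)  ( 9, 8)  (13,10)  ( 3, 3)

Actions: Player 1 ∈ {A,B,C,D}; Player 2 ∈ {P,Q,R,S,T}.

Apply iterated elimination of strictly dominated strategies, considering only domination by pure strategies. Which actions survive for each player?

P2 drop R (S beats it: A:9>2 B:11>3 C:11>9 D:10>8)
P1 drop A (B beats it: P:5>4 Q:9>5 S:12>9 T:2>0)
P2 drop T (S beats it: B:11>9 C:11>2 D:10>3)
P1→{B,C,D} P2→{P,Q,S}

IESDS → P1:{B,C,D} P2:{P,Q,S}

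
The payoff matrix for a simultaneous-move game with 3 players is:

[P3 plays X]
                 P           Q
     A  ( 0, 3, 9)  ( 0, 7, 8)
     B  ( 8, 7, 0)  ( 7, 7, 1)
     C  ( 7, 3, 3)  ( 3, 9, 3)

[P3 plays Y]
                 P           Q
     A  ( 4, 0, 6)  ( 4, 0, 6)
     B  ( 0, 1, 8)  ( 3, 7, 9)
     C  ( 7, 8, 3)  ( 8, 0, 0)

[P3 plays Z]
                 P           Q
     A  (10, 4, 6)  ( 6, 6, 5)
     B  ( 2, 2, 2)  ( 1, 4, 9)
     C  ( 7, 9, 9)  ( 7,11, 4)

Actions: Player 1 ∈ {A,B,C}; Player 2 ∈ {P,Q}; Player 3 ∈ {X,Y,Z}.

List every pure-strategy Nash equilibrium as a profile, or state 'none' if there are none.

(A,P,X): not NE [P1→B gives 8>0; P2→Q gives 7>3]
(A,P,Y): not NE [P1→C gives 7>4; P3→X gives 9>6]
(A,P,Z): not NE [P2→Q gives 6>4; P3→X gives 9>6]
(A,Q,X): not NE [P1→B gives 7>0]
(A,Q,Y): not NE [P1→C gives 8>4; P3→X gives 8>6]
(A,Q,Z): not NE [P1→C gives 7>6; P3→X gives 8>5]
(B,P,X): not NE [P3→Y gives 8>0]
(B,P,Y): not NE [P1→C gives 7>0; P2→Q gives 7>1]
(B,P,Z): not NE [P1→A gives 10>2; P2→Q gives 4>2; P3→Y gives 8>2]
(B,Q,X): not NE [P3→Z gives 9>1]
(B,Q,Y): not NE [P1→C gives 8>3]
(B,Q,Z): not NE [P1→C gives 7>1]
(C,P,X): not NE [P1→B gives 8>7; P2→Q gives 9>3; P3→Z gives 9>3]
(C,P,Y): not NE [P3→Z gives 9>3]
(C,P,Z): not NE [P1→A gives 10>7; P2→Q gives 11>9]
(C,Q,X): not NE [P1→B gives 7>3; P3→Z gives 4>3]
(C,Q,Y): not NE [P2→P gives 8>0; P3→Z gives 4>0]
(C,Q,Z): NE

PSNE = {(C,Q,Z)}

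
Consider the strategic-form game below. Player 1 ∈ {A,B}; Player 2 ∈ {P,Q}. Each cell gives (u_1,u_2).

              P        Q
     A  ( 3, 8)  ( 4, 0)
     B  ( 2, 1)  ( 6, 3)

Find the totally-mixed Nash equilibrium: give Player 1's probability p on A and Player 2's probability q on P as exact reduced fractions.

P1 indiff ⇒ q·3+(1-q)·4 = q·2+(1-q)·6 ⇒ q(1) = (1-q)(2) ⇒ q = 2/3
P2 indiff ⇒ p·8+(1-p)·1 = p·0+(1-p)·3 ⇒ p(8) = (1-p)(2) ⇒ p = 1/5

P1 mixes 1/5 on A; P2 mixes 2/3 on P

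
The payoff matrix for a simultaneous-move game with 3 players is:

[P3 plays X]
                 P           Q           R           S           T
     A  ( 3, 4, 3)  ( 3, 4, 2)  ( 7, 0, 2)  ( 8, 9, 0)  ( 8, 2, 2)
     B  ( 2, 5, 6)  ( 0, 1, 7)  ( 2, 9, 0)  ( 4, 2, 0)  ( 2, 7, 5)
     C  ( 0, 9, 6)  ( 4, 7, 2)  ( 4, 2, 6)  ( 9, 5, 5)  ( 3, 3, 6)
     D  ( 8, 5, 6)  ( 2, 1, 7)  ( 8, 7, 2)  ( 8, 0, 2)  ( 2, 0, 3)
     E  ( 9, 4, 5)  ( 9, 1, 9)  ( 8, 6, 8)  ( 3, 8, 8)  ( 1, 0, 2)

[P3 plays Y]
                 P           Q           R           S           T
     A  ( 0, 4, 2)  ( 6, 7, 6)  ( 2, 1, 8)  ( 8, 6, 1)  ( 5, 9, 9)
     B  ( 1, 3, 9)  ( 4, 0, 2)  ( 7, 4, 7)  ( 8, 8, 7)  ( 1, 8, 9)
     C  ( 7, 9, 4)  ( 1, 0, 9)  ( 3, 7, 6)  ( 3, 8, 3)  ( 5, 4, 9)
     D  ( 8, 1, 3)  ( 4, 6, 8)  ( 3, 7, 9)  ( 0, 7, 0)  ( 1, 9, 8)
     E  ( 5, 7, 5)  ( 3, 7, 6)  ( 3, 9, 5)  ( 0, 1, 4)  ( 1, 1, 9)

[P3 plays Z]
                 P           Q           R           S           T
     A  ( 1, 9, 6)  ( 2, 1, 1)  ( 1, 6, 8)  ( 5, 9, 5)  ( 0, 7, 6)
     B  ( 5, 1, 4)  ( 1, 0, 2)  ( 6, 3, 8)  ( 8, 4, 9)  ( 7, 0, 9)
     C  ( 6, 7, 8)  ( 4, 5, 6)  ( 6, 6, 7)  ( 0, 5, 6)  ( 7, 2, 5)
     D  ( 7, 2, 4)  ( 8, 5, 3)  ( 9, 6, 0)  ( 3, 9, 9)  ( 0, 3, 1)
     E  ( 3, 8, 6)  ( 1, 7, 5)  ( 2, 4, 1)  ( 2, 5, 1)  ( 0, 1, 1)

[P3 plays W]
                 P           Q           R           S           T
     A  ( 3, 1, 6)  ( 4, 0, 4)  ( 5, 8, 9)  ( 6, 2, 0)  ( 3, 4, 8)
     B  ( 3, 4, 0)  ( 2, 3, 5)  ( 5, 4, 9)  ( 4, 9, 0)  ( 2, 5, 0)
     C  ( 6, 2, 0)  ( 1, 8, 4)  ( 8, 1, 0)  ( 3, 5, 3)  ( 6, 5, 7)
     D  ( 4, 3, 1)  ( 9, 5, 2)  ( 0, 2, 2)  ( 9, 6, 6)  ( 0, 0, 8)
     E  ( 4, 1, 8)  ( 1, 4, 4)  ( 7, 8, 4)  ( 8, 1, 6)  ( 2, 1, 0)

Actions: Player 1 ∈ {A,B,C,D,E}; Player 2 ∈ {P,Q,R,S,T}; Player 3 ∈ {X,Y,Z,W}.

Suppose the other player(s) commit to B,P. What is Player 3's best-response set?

u_3(X vs B,P) = 6
u_3(Y vs B,P) = 9
u_3(Z vs B,P) = 4
u_3(W vs B,P) = 0
max payoff 9 at {Y}

P3 best: {Y}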